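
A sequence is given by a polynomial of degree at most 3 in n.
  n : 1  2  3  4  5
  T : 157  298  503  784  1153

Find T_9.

3749

First differences: 141, 205, 281, 369
Second differences: 64, 76, 88
Third differences: 12, 12
Constant third difference = 12, so extend:
88 + 12 = 100;  369 + 100 = 469;  1153 + 469 = 1622
100 + 12 = 112;  469 + 112 = 581;  1622 + 581 = 2203
112 + 12 = 124;  581 + 124 = 705;  2203 + 705 = 2908
124 + 12 = 136;  705 + 136 = 841;  2908 + 841 = 3749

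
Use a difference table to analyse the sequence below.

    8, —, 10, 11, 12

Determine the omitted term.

9

Using the last 3 terms:
Δ: 1, 1
Constant first difference = 1.
Extend backward: 10 − 1 = 9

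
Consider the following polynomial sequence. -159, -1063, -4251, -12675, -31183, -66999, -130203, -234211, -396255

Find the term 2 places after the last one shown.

-985339

D1: -904 , -3188 , -8424 , -18508 , -35816 , -63204 , -104008 , -162044
D2: -2284 , -5236 , -10084 , -17308 , -27388 , -40804 , -58036
D3: -2952 , -4848 , -7224 , -10080 , -13416 , -17232
D4: -1896 , -2376 , -2856 , -3336 , -3816
D5: -480 , -480 , -480 , -480
Constant fifth difference = -480, so extend:
-3816 − 480 = -4296;  -17232 − 4296 = -21528;  -58036 − 21528 = -79564;  -162044 − 79564 = -241608;  -396255 − 241608 = -637863
-4296 − 480 = -4776;  -21528 − 4776 = -26304;  -79564 − 26304 = -105868;  -241608 − 105868 = -347476;  -637863 − 347476 = -985339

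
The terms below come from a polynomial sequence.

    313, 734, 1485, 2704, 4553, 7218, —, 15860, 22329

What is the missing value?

10909

Using the first 6 terms:
421  751  1219  1849  2665
330  468  630  816
138  162  186
24  24
Constant fourth difference = 24.
Extend forward: 186 + 24 = 210;  816 + 210 = 1026;  2665 + 1026 = 3691;  7218 + 3691 = 10909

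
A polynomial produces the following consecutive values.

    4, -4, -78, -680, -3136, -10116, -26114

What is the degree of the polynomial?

5

-8, -74, -602, -2456, -6980, -15998
-66, -528, -1854, -4524, -9018
-462, -1326, -2670, -4494
-864, -1344, -1824
-480, -480
The fifth differences are constant, so the polynomial has degree 5.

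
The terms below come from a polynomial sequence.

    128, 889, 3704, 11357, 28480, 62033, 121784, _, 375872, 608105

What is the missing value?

Using the first 7 terms:
D1: 761  2815  7653  17123  33553  59751
D2: 2054  4838  9470  16430  26198
D3: 2784  4632  6960  9768
D4: 1848  2328  2808
D5: 480  480
Constant fifth difference = 480.
Extend forward: 2808 + 480 = 3288;  9768 + 3288 = 13056;  26198 + 13056 = 39254;  59751 + 39254 = 99005;  121784 + 99005 = 220789

220789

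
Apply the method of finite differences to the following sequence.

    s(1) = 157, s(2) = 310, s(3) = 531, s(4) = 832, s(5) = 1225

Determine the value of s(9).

3957

153  221  301  393
68  80  92
12  12
The third differences are constant (12).
92 + 12 = 104;  393 + 104 = 497;  1225 + 497 = 1722
104 + 12 = 116;  497 + 116 = 613;  1722 + 613 = 2335
116 + 12 = 128;  613 + 128 = 741;  2335 + 741 = 3076
128 + 12 = 140;  741 + 140 = 881;  3076 + 881 = 3957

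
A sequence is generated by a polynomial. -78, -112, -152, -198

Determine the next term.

Δ: -34  -40  -46
Δ²: -6  -6
Constant second difference = -6, so extend:
-46 − 6 = -52;  -198 − 52 = -250

-250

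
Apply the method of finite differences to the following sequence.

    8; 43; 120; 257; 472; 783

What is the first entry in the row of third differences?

18

First differences: 35, 77, 137, 215, 311
Second differences: 42, 60, 78, 96
Third differences: 18, 18, 18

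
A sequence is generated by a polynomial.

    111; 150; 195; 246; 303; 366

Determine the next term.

435

Δ: 39  45  51  57  63
Δ²: 6  6  6  6
Second differences constant at 6.
63 + 6 = 69;  366 + 69 = 435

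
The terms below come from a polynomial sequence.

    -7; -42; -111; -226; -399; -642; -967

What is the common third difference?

-12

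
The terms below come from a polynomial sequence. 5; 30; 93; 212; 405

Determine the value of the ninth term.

2277

D1: 25  63  119  193
D2: 38  56  74
D3: 18  18
Constant third difference = 18, so extend:
74 + 18 = 92;  193 + 92 = 285;  405 + 285 = 690
92 + 18 = 110;  285 + 110 = 395;  690 + 395 = 1085
110 + 18 = 128;  395 + 128 = 523;  1085 + 523 = 1608
128 + 18 = 146;  523 + 146 = 669;  1608 + 669 = 2277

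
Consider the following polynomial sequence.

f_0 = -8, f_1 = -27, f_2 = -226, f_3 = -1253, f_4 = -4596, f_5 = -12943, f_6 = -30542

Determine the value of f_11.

D1: -19, -199, -1027, -3343, -8347, -17599
D2: -180, -828, -2316, -5004, -9252
D3: -648, -1488, -2688, -4248
D4: -840, -1200, -1560
D5: -360, -360
Constant fifth difference = -360, so extend:
-1560 − 360 = -1920;  -4248 − 1920 = -6168;  -9252 − 6168 = -15420;  -17599 − 15420 = -33019;  -30542 − 33019 = -63561
-1920 − 360 = -2280;  -6168 − 2280 = -8448;  -15420 − 8448 = -23868;  -33019 − 23868 = -56887;  -63561 − 56887 = -120448
-2280 − 360 = -2640;  -8448 − 2640 = -11088;  -23868 − 11088 = -34956;  -56887 − 34956 = -91843;  -120448 − 91843 = -212291
-2640 − 360 = -3000;  -11088 − 3000 = -14088;  -34956 − 14088 = -49044;  -91843 − 49044 = -140887;  -212291 − 140887 = -353178
-3000 − 360 = -3360;  -14088 − 3360 = -17448;  -49044 − 17448 = -66492;  -140887 − 66492 = -207379;  -353178 − 207379 = -560557

-560557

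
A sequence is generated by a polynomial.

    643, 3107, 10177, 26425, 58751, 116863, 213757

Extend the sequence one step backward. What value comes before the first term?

Δ: 2464, 7070, 16248, 32326, 58112, 96894
Δ²: 4606, 9178, 16078, 25786, 38782
Δ³: 4572, 6900, 9708, 12996
Δ⁴: 2328, 2808, 3288
Δ⁵: 480, 480
The fifth differences are constant at 480.
Work back: 2328 − 480 = 1848;  4572 − 1848 = 2724;  4606 − 2724 = 1882;  2464 − 1882 = 582;  643 − 582 = 61

61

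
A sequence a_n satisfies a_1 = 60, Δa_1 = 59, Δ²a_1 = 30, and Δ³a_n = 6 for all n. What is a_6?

Build the table forward from the leading diagonal:
D3: 6, 6, 6, 6, 6, 6
D2: 30, 36, 42, 48, 54, 60
D1: 59, 89, 125, 167, 215, 269
a: 60, 119, 208, 333, 500, 715

715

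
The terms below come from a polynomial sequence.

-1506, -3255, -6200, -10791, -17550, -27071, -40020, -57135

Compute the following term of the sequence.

D1: -1749  -2945  -4591  -6759  -9521  -12949  -17115
D2: -1196  -1646  -2168  -2762  -3428  -4166
D3: -450  -522  -594  -666  -738
D4: -72  -72  -72  -72
The fourth differences are constant (-72).
-738 − 72 = -810;  -4166 − 810 = -4976;  -17115 − 4976 = -22091;  -57135 − 22091 = -79226

-79226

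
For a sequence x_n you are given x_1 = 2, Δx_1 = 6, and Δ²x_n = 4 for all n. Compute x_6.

72

Build the table forward from the leading diagonal:
Second differences: 4  4  4  4  4  4
First differences: 6  10  14  18  22  26
x: 2  8  18  32  50  72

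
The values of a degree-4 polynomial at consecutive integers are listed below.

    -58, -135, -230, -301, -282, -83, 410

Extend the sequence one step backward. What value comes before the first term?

-17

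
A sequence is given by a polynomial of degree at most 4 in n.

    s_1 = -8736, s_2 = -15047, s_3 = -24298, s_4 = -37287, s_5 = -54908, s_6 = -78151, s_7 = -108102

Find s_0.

-4663

Δ: -6311, -9251, -12989, -17621, -23243, -29951
Δ²: -2940, -3738, -4632, -5622, -6708
Δ³: -798, -894, -990, -1086
Δ⁴: -96, -96, -96
The fourth differences are constant at -96.
Work back: -798 + 96 = -702;  -2940 + 702 = -2238;  -6311 + 2238 = -4073;  -8736 + 4073 = -4663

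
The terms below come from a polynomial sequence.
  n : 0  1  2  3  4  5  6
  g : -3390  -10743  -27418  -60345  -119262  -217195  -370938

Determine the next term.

First differences: -7353 , -16675 , -32927 , -58917 , -97933 , -153743
Second differences: -9322 , -16252 , -25990 , -39016 , -55810
Third differences: -6930 , -9738 , -13026 , -16794
Fourth differences: -2808 , -3288 , -3768
Fifth differences: -480 , -480
Fifth differences constant at -480.
-3768 − 480 = -4248;  -16794 − 4248 = -21042;  -55810 − 21042 = -76852;  -153743 − 76852 = -230595;  -370938 − 230595 = -601533

-601533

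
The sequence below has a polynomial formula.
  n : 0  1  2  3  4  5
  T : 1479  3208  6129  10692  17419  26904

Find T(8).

78927

Δ: 1729  2921  4563  6727  9485
Δ²: 1192  1642  2164  2758
Δ³: 450  522  594
Δ⁴: 72  72
The fourth differences are constant (72).
594 + 72 = 666;  2758 + 666 = 3424;  9485 + 3424 = 12909;  26904 + 12909 = 39813
666 + 72 = 738;  3424 + 738 = 4162;  12909 + 4162 = 17071;  39813 + 17071 = 56884
738 + 72 = 810;  4162 + 810 = 4972;  17071 + 4972 = 22043;  56884 + 22043 = 78927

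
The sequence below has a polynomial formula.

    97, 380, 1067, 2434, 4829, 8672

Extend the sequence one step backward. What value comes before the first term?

Δ: 283, 687, 1367, 2395, 3843
Δ²: 404, 680, 1028, 1448
Δ³: 276, 348, 420
Δ⁴: 72, 72
The fourth differences are constant at 72.
Work back: 276 − 72 = 204;  404 − 204 = 200;  283 − 200 = 83;  97 − 83 = 14

14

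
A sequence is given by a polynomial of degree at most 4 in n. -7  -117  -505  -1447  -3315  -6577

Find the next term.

D1: -110, -388, -942, -1868, -3262
D2: -278, -554, -926, -1394
D3: -276, -372, -468
D4: -96, -96
Constant fourth difference = -96, so extend:
-468 − 96 = -564;  -1394 − 564 = -1958;  -3262 − 1958 = -5220;  -6577 − 5220 = -11797

-11797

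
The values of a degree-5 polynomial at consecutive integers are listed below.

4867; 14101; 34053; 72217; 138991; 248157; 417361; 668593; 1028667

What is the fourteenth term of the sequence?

5798317

Δ: 9234 , 19952 , 38164 , 66774 , 109166 , 169204 , 251232 , 360074
Δ²: 10718 , 18212 , 28610 , 42392 , 60038 , 82028 , 108842
Δ³: 7494 , 10398 , 13782 , 17646 , 21990 , 26814
Δ⁴: 2904 , 3384 , 3864 , 4344 , 4824
Δ⁵: 480 , 480 , 480 , 480
The fifth differences are constant (480).
4824 + 480 = 5304;  26814 + 5304 = 32118;  108842 + 32118 = 140960;  360074 + 140960 = 501034;  1028667 + 501034 = 1529701
5304 + 480 = 5784;  32118 + 5784 = 37902;  140960 + 37902 = 178862;  501034 + 178862 = 679896;  1529701 + 679896 = 2209597
5784 + 480 = 6264;  37902 + 6264 = 44166;  178862 + 44166 = 223028;  679896 + 223028 = 902924;  2209597 + 902924 = 3112521
6264 + 480 = 6744;  44166 + 6744 = 50910;  223028 + 50910 = 273938;  902924 + 273938 = 1176862;  3112521 + 1176862 = 4289383
6744 + 480 = 7224;  50910 + 7224 = 58134;  273938 + 58134 = 332072;  1176862 + 332072 = 1508934;  4289383 + 1508934 = 5798317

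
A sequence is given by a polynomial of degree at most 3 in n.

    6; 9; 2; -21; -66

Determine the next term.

-139

Δ: 3 , -7 , -23 , -45
Δ²: -10 , -16 , -22
Δ³: -6 , -6
The third differences are constant (-6).
-22 − 6 = -28;  -45 − 28 = -73;  -66 − 73 = -139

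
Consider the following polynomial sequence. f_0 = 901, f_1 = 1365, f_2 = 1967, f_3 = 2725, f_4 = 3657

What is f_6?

6115

D1: 464 , 602 , 758 , 932
D2: 138 , 156 , 174
D3: 18 , 18
Third differences constant at 18.
174 + 18 = 192;  932 + 192 = 1124;  3657 + 1124 = 4781
192 + 18 = 210;  1124 + 210 = 1334;  4781 + 1334 = 6115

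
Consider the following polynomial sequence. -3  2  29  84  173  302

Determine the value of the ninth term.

989

D1: 5, 27, 55, 89, 129
D2: 22, 28, 34, 40
D3: 6, 6, 6
Third differences constant at 6.
40 + 6 = 46;  129 + 46 = 175;  302 + 175 = 477
46 + 6 = 52;  175 + 52 = 227;  477 + 227 = 704
52 + 6 = 58;  227 + 58 = 285;  704 + 285 = 989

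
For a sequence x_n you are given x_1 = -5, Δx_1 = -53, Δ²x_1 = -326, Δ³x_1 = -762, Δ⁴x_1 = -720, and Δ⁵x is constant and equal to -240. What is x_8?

Build the table forward from the leading diagonal:
Fifth differences: -240  -240  -240  -240  -240  -240  -240  -240
Fourth differences: -720  -960  -1200  -1440  -1680  -1920  -2160  -2400
Third differences: -762  -1482  -2442  -3642  -5082  -6762  -8682  -10842
Second differences: -326  -1088  -2570  -5012  -8654  -13736  -20498  -29180
First differences: -53  -379  -1467  -4037  -9049  -17703  -31439  -51937
x: -5  -58  -437  -1904  -5941  -14990  -32693  -64132

-64132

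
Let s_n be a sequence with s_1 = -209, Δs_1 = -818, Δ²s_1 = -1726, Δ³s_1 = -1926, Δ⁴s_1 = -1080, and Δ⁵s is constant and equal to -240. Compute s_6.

Build the table forward from the leading diagonal:
D5: -240  -240  -240  -240  -240  -240
D4: -1080  -1320  -1560  -1800  -2040  -2280
D3: -1926  -3006  -4326  -5886  -7686  -9726
D2: -1726  -3652  -6658  -10984  -16870  -24556
D1: -818  -2544  -6196  -12854  -23838  -40708
s: -209  -1027  -3571  -9767  -22621  -46459

-46459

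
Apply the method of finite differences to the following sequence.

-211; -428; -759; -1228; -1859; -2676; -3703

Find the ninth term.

D1: -217, -331, -469, -631, -817, -1027
D2: -114, -138, -162, -186, -210
D3: -24, -24, -24, -24
Constant third difference = -24, so extend:
-210 − 24 = -234;  -1027 − 234 = -1261;  -3703 − 1261 = -4964
-234 − 24 = -258;  -1261 − 258 = -1519;  -4964 − 1519 = -6483

-6483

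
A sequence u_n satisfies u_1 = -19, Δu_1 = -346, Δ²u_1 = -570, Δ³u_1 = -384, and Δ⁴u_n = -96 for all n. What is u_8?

Build the table forward from the leading diagonal:
D4: -96, -96, -96, -96, -96, -96, -96, -96
D3: -384, -480, -576, -672, -768, -864, -960, -1056
D2: -570, -954, -1434, -2010, -2682, -3450, -4314, -5274
D1: -346, -916, -1870, -3304, -5314, -7996, -11446, -15760
u: -19, -365, -1281, -3151, -6455, -11769, -19765, -31211

-31211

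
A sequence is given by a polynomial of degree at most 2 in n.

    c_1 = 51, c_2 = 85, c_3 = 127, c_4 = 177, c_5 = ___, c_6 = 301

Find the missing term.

Using the first 4 terms:
Δ: 34, 42, 50
Δ²: 8, 8
Constant second difference = 8.
Extend forward: 50 + 8 = 58;  177 + 58 = 235

235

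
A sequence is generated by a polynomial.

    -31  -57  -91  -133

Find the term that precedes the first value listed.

-13

Δ: -26, -34, -42
Δ²: -8, -8
The second differences are constant at -8.
Work back: -26 + 8 = -18;  -31 + 18 = -13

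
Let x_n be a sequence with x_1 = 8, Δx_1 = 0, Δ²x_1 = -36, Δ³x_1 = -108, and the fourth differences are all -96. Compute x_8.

Build the table forward from the leading diagonal:
D4: -96  -96  -96  -96  -96  -96  -96  -96
D3: -108  -204  -300  -396  -492  -588  -684  -780
D2: -36  -144  -348  -648  -1044  -1536  -2124  -2808
D1: 0  -36  -180  -528  -1176  -2220  -3756  -5880
x: 8  8  -28  -208  -736  -1912  -4132  -7888

-7888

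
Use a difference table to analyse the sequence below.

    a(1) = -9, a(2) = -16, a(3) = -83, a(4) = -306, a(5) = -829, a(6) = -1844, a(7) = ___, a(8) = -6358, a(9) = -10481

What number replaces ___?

Using the first 6 terms:
First differences: -7, -67, -223, -523, -1015
Second differences: -60, -156, -300, -492
Third differences: -96, -144, -192
Fourth differences: -48, -48
Constant fourth difference = -48.
Extend forward: -192 − 48 = -240;  -492 − 240 = -732;  -1015 − 732 = -1747;  -1844 − 1747 = -3591

-3591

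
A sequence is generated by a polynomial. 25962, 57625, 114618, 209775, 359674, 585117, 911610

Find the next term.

D1: 31663  56993  95157  149899  225443  326493
D2: 25330  38164  54742  75544  101050
D3: 12834  16578  20802  25506
D4: 3744  4224  4704
D5: 480  480
The fifth differences are constant (480).
4704 + 480 = 5184;  25506 + 5184 = 30690;  101050 + 30690 = 131740;  326493 + 131740 = 458233;  911610 + 458233 = 1369843

1369843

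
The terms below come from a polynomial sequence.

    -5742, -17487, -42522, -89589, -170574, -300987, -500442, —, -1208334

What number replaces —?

Using the first 7 terms:
Δ: -11745  -25035  -47067  -80985  -130413  -199455
Δ²: -13290  -22032  -33918  -49428  -69042
Δ³: -8742  -11886  -15510  -19614
Δ⁴: -3144  -3624  -4104
Δ⁵: -480  -480
Constant fifth difference = -480.
Extend forward: -4104 − 480 = -4584;  -19614 − 4584 = -24198;  -69042 − 24198 = -93240;  -199455 − 93240 = -292695;  -500442 − 292695 = -793137

-793137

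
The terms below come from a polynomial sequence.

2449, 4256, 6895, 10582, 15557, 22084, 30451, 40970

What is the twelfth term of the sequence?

111646

1807 , 2639 , 3687 , 4975 , 6527 , 8367 , 10519
832 , 1048 , 1288 , 1552 , 1840 , 2152
216 , 240 , 264 , 288 , 312
24 , 24 , 24 , 24
The fourth differences are constant (24).
312 + 24 = 336;  2152 + 336 = 2488;  10519 + 2488 = 13007;  40970 + 13007 = 53977
336 + 24 = 360;  2488 + 360 = 2848;  13007 + 2848 = 15855;  53977 + 15855 = 69832
360 + 24 = 384;  2848 + 384 = 3232;  15855 + 3232 = 19087;  69832 + 19087 = 88919
384 + 24 = 408;  3232 + 408 = 3640;  19087 + 3640 = 22727;  88919 + 22727 = 111646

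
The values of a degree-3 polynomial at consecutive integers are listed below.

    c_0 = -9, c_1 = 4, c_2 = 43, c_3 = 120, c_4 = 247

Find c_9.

2052

Δ: 13 , 39 , 77 , 127
Δ²: 26 , 38 , 50
Δ³: 12 , 12
The third differences are constant (12).
50 + 12 = 62;  127 + 62 = 189;  247 + 189 = 436
62 + 12 = 74;  189 + 74 = 263;  436 + 263 = 699
74 + 12 = 86;  263 + 86 = 349;  699 + 349 = 1048
86 + 12 = 98;  349 + 98 = 447;  1048 + 447 = 1495
98 + 12 = 110;  447 + 110 = 557;  1495 + 557 = 2052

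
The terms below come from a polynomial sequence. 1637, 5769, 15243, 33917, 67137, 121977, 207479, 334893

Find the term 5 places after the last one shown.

2179193

Δ: 4132, 9474, 18674, 33220, 54840, 85502, 127414
Δ²: 5342, 9200, 14546, 21620, 30662, 41912
Δ³: 3858, 5346, 7074, 9042, 11250
Δ⁴: 1488, 1728, 1968, 2208
Δ⁵: 240, 240, 240
The fifth differences are constant (240).
2208 + 240 = 2448;  11250 + 2448 = 13698;  41912 + 13698 = 55610;  127414 + 55610 = 183024;  334893 + 183024 = 517917
2448 + 240 = 2688;  13698 + 2688 = 16386;  55610 + 16386 = 71996;  183024 + 71996 = 255020;  517917 + 255020 = 772937
2688 + 240 = 2928;  16386 + 2928 = 19314;  71996 + 19314 = 91310;  255020 + 91310 = 346330;  772937 + 346330 = 1119267
2928 + 240 = 3168;  19314 + 3168 = 22482;  91310 + 22482 = 113792;  346330 + 113792 = 460122;  1119267 + 460122 = 1579389
3168 + 240 = 3408;  22482 + 3408 = 25890;  113792 + 25890 = 139682;  460122 + 139682 = 599804;  1579389 + 599804 = 2179193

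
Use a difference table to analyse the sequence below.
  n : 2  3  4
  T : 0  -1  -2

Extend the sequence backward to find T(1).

Δ: -1, -1
The first differences are constant at -1.
Work back: 0 + 1 = 1

1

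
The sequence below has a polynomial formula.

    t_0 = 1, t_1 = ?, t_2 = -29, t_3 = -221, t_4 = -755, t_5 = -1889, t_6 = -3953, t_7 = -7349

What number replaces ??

7

Using the last 6 terms:
-192, -534, -1134, -2064, -3396
-342, -600, -930, -1332
-258, -330, -402
-72, -72
Constant fourth difference = -72.
Extend backward: -258 + 72 = -186;  -342 + 186 = -156;  -192 + 156 = -36;  -29 + 36 = 7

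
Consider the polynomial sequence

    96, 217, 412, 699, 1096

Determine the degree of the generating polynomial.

3

First differences: 121, 195, 287, 397
Second differences: 74, 92, 110
Third differences: 18, 18
The third differences are constant, so the polynomial has degree 3.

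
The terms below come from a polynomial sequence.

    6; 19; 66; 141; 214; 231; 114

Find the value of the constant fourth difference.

-24

First differences: 13, 47, 75, 73, 17, -117
Second differences: 34, 28, -2, -56, -134
Third differences: -6, -30, -54, -78
Fourth differences: -24, -24, -24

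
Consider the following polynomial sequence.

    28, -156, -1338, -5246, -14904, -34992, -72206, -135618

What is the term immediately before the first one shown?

6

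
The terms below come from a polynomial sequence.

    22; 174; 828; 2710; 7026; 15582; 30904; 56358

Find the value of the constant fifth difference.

D1: 152, 654, 1882, 4316, 8556, 15322, 25454
D2: 502, 1228, 2434, 4240, 6766, 10132
D3: 726, 1206, 1806, 2526, 3366
D4: 480, 600, 720, 840
D5: 120, 120, 120

120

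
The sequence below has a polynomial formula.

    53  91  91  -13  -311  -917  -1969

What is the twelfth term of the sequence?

-20429

Δ: 38, 0, -104, -298, -606, -1052
Δ²: -38, -104, -194, -308, -446
Δ³: -66, -90, -114, -138
Δ⁴: -24, -24, -24
The fourth differences are constant (-24).
-138 − 24 = -162;  -446 − 162 = -608;  -1052 − 608 = -1660;  -1969 − 1660 = -3629
-162 − 24 = -186;  -608 − 186 = -794;  -1660 − 794 = -2454;  -3629 − 2454 = -6083
-186 − 24 = -210;  -794 − 210 = -1004;  -2454 − 1004 = -3458;  -6083 − 3458 = -9541
-210 − 24 = -234;  -1004 − 234 = -1238;  -3458 − 1238 = -4696;  -9541 − 4696 = -14237
-234 − 24 = -258;  -1238 − 258 = -1496;  -4696 − 1496 = -6192;  -14237 − 6192 = -20429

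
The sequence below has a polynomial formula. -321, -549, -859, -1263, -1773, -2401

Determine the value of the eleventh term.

D1: -228, -310, -404, -510, -628
D2: -82, -94, -106, -118
D3: -12, -12, -12
Third differences constant at -12.
-118 − 12 = -130;  -628 − 130 = -758;  -2401 − 758 = -3159
-130 − 12 = -142;  -758 − 142 = -900;  -3159 − 900 = -4059
-142 − 12 = -154;  -900 − 154 = -1054;  -4059 − 1054 = -5113
-154 − 12 = -166;  -1054 − 166 = -1220;  -5113 − 1220 = -6333
-166 − 12 = -178;  -1220 − 178 = -1398;  -6333 − 1398 = -7731

-7731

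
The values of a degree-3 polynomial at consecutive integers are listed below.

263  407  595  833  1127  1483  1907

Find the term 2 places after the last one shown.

2983

Δ: 144, 188, 238, 294, 356, 424
Δ²: 44, 50, 56, 62, 68
Δ³: 6, 6, 6, 6
Constant third difference = 6, so extend:
68 + 6 = 74;  424 + 74 = 498;  1907 + 498 = 2405
74 + 6 = 80;  498 + 80 = 578;  2405 + 578 = 2983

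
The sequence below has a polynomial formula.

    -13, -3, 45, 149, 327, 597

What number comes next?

977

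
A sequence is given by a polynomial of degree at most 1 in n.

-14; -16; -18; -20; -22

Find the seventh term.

First differences: -2, -2, -2, -2
Constant first difference = -2, so extend:
-22 − 2 = -24
-24 − 2 = -26

-26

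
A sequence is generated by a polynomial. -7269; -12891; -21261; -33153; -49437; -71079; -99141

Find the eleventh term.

-5622, -8370, -11892, -16284, -21642, -28062
-2748, -3522, -4392, -5358, -6420
-774, -870, -966, -1062
-96, -96, -96
Fourth differences constant at -96.
-1062 − 96 = -1158;  -6420 − 1158 = -7578;  -28062 − 7578 = -35640;  -99141 − 35640 = -134781
-1158 − 96 = -1254;  -7578 − 1254 = -8832;  -35640 − 8832 = -44472;  -134781 − 44472 = -179253
-1254 − 96 = -1350;  -8832 − 1350 = -10182;  -44472 − 10182 = -54654;  -179253 − 54654 = -233907
-1350 − 96 = -1446;  -10182 − 1446 = -11628;  -54654 − 11628 = -66282;  -233907 − 66282 = -300189

-300189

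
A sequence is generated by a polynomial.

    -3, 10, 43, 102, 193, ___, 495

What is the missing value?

322

Using the first 5 terms:
First differences: 13, 33, 59, 91
Second differences: 20, 26, 32
Third differences: 6, 6
Constant third difference = 6.
Extend forward: 32 + 6 = 38;  91 + 38 = 129;  193 + 129 = 322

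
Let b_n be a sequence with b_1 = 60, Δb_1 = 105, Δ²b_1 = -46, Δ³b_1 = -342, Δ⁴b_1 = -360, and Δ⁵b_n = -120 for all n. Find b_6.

-5215

Build the table forward from the leading diagonal:
Fifth differences: -120, -120, -120, -120, -120, -120
Fourth differences: -360, -480, -600, -720, -840, -960
Third differences: -342, -702, -1182, -1782, -2502, -3342
Second differences: -46, -388, -1090, -2272, -4054, -6556
First differences: 105, 59, -329, -1419, -3691, -7745
b: 60, 165, 224, -105, -1524, -5215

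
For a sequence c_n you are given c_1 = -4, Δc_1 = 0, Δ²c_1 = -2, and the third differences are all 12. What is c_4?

2

Build the table forward from the leading diagonal:
D3: 12  12  12  12
D2: -2  10  22  34
D1: 0  -2  8  30
c: -4  -4  -6  2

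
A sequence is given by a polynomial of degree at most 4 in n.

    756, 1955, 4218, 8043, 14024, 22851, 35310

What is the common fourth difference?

96

Δ: 1199, 2263, 3825, 5981, 8827, 12459
Δ²: 1064, 1562, 2156, 2846, 3632
Δ³: 498, 594, 690, 786
Δ⁴: 96, 96, 96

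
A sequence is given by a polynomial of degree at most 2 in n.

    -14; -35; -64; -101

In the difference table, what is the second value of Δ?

-29

D1: -21, -29, -37
D2: -8, -8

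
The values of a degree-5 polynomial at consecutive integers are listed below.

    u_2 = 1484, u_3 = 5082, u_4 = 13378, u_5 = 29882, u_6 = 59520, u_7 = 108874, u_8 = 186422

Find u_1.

250

First differences: 3598, 8296, 16504, 29638, 49354, 77548
Second differences: 4698, 8208, 13134, 19716, 28194
Third differences: 3510, 4926, 6582, 8478
Fourth differences: 1416, 1656, 1896
Fifth differences: 240, 240
The fifth differences are constant at 240.
Work back: 1416 − 240 = 1176;  3510 − 1176 = 2334;  4698 − 2334 = 2364;  3598 − 2364 = 1234;  1484 − 1234 = 250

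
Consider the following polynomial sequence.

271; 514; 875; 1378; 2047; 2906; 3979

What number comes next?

5290

243, 361, 503, 669, 859, 1073
118, 142, 166, 190, 214
24, 24, 24, 24
The third differences are constant (24).
214 + 24 = 238;  1073 + 238 = 1311;  3979 + 1311 = 5290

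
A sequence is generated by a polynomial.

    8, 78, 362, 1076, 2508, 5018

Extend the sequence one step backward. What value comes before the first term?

8

70  284  714  1432  2510
214  430  718  1078
216  288  360
72  72
The fourth differences are constant at 72.
Work back: 216 − 72 = 144;  214 − 144 = 70;  70 − 70 = 0;  8 + 0 = 8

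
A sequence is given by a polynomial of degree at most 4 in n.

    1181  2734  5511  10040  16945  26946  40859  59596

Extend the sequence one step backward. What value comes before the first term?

420

First differences: 1553  2777  4529  6905  10001  13913  18737
Second differences: 1224  1752  2376  3096  3912  4824
Third differences: 528  624  720  816  912
Fourth differences: 96  96  96  96
The fourth differences are constant at 96.
Work back: 528 − 96 = 432;  1224 − 432 = 792;  1553 − 792 = 761;  1181 − 761 = 420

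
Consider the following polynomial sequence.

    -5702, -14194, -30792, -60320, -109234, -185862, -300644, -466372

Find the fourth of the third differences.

-10440

D1: -8492, -16598, -29528, -48914, -76628, -114782, -165728
D2: -8106, -12930, -19386, -27714, -38154, -50946
D3: -4824, -6456, -8328, -10440, -12792
D4: -1632, -1872, -2112, -2352
D5: -240, -240, -240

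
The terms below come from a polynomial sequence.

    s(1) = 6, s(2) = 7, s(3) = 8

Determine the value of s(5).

10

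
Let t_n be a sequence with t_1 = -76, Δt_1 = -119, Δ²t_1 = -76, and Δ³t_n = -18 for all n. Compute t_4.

-679

Build the table forward from the leading diagonal:
Δ³: -18  -18  -18  -18
Δ²: -76  -94  -112  -130
Δ: -119  -195  -289  -401
t: -76  -195  -390  -679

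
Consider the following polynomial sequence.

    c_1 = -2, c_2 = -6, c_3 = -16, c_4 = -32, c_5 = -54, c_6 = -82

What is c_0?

First differences: -4  -10  -16  -22  -28
Second differences: -6  -6  -6  -6
The second differences are constant at -6.
Work back: -4 + 6 = 2;  -2 − 2 = -4

-4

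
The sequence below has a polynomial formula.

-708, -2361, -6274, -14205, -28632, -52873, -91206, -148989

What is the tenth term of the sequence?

-350457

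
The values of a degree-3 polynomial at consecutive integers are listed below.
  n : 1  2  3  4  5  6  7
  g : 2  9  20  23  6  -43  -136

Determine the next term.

D1: 7  11  3  -17  -49  -93
D2: 4  -8  -20  -32  -44
D3: -12  -12  -12  -12
The third differences are constant (-12).
-44 − 12 = -56;  -93 − 56 = -149;  -136 − 149 = -285

-285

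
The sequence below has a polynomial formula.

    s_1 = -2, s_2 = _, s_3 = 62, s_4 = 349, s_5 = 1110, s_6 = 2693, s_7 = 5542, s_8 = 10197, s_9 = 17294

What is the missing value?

Using the last 7 terms:
Δ: 287, 761, 1583, 2849, 4655, 7097
Δ²: 474, 822, 1266, 1806, 2442
Δ³: 348, 444, 540, 636
Δ⁴: 96, 96, 96
Constant fourth difference = 96.
Extend backward: 348 − 96 = 252;  474 − 252 = 222;  287 − 222 = 65;  62 − 65 = -3

-3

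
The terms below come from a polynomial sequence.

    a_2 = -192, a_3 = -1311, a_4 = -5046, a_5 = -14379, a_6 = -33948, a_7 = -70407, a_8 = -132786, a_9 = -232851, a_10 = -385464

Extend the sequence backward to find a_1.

D1: -1119, -3735, -9333, -19569, -36459, -62379, -100065, -152613
D2: -2616, -5598, -10236, -16890, -25920, -37686, -52548
D3: -2982, -4638, -6654, -9030, -11766, -14862
D4: -1656, -2016, -2376, -2736, -3096
D5: -360, -360, -360, -360
The fifth differences are constant at -360.
Work back: -1656 + 360 = -1296;  -2982 + 1296 = -1686;  -2616 + 1686 = -930;  -1119 + 930 = -189;  -192 + 189 = -3

-3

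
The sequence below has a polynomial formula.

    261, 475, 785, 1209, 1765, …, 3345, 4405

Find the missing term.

2471

Using the first 5 terms:
D1: 214, 310, 424, 556
D2: 96, 114, 132
D3: 18, 18
Constant third difference = 18.
Extend forward: 132 + 18 = 150;  556 + 150 = 706;  1765 + 706 = 2471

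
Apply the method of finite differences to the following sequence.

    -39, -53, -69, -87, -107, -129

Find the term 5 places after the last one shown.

Δ: -14 , -16 , -18 , -20 , -22
Δ²: -2 , -2 , -2 , -2
Constant second difference = -2, so extend:
-22 − 2 = -24;  -129 − 24 = -153
-24 − 2 = -26;  -153 − 26 = -179
-26 − 2 = -28;  -179 − 28 = -207
-28 − 2 = -30;  -207 − 30 = -237
-30 − 2 = -32;  -237 − 32 = -269

-269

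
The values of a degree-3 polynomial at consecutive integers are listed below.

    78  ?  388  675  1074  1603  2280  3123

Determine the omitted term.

195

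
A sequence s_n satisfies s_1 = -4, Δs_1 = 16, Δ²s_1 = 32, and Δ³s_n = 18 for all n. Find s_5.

324

Build the table forward from the leading diagonal:
Third differences: 18, 18, 18, 18, 18
Second differences: 32, 50, 68, 86, 104
First differences: 16, 48, 98, 166, 252
s: -4, 12, 60, 158, 324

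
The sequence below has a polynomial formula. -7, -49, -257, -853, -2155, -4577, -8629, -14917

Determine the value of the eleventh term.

-54697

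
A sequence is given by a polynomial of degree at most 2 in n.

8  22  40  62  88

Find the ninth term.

232

14 , 18 , 22 , 26
4 , 4 , 4
Constant second difference = 4, so extend:
26 + 4 = 30;  88 + 30 = 118
30 + 4 = 34;  118 + 34 = 152
34 + 4 = 38;  152 + 38 = 190
38 + 4 = 42;  190 + 42 = 232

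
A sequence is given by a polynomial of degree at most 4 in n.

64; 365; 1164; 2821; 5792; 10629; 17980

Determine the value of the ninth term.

43296

D1: 301, 799, 1657, 2971, 4837, 7351
D2: 498, 858, 1314, 1866, 2514
D3: 360, 456, 552, 648
D4: 96, 96, 96
Constant fourth difference = 96, so extend:
648 + 96 = 744;  2514 + 744 = 3258;  7351 + 3258 = 10609;  17980 + 10609 = 28589
744 + 96 = 840;  3258 + 840 = 4098;  10609 + 4098 = 14707;  28589 + 14707 = 43296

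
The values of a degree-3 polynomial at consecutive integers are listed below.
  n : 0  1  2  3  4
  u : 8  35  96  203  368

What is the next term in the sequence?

27  61  107  165
34  46  58
12  12
Constant third difference = 12, so extend:
58 + 12 = 70;  165 + 70 = 235;  368 + 235 = 603

603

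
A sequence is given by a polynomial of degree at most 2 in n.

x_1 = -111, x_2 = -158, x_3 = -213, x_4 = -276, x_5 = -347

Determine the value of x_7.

-47  -55  -63  -71
-8  -8  -8
The second differences are constant (-8).
-71 − 8 = -79;  -347 − 79 = -426
-79 − 8 = -87;  -426 − 87 = -513

-513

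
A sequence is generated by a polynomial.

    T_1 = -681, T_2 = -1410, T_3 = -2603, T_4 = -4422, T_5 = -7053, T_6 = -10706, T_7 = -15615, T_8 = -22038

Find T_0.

Δ: -729  -1193  -1819  -2631  -3653  -4909  -6423
Δ²: -464  -626  -812  -1022  -1256  -1514
Δ³: -162  -186  -210  -234  -258
Δ⁴: -24  -24  -24  -24
The fourth differences are constant at -24.
Work back: -162 + 24 = -138;  -464 + 138 = -326;  -729 + 326 = -403;  -681 + 403 = -278

-278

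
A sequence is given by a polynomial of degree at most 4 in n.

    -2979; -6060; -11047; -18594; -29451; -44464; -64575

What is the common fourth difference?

D1: -3081, -4987, -7547, -10857, -15013, -20111
D2: -1906, -2560, -3310, -4156, -5098
D3: -654, -750, -846, -942
D4: -96, -96, -96

-96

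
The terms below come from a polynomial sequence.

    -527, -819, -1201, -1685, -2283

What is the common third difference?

Δ: -292, -382, -484, -598
Δ²: -90, -102, -114
Δ³: -12, -12

-12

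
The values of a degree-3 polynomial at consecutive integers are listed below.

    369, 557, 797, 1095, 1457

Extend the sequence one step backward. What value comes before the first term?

D1: 188  240  298  362
D2: 52  58  64
D3: 6  6
The third differences are constant at 6.
Work back: 52 − 6 = 46;  188 − 46 = 142;  369 − 142 = 227

227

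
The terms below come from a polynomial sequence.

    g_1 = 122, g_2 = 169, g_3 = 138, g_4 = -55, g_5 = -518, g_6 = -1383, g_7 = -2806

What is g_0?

57

Δ: 47, -31, -193, -463, -865, -1423
Δ²: -78, -162, -270, -402, -558
Δ³: -84, -108, -132, -156
Δ⁴: -24, -24, -24
The fourth differences are constant at -24.
Work back: -84 + 24 = -60;  -78 + 60 = -18;  47 + 18 = 65;  122 − 65 = 57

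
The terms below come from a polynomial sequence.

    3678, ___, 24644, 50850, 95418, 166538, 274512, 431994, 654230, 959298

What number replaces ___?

10482

Using the last 8 terms:
26206, 44568, 71120, 107974, 157482, 222236, 305068
18362, 26552, 36854, 49508, 64754, 82832
8190, 10302, 12654, 15246, 18078
2112, 2352, 2592, 2832
240, 240, 240
Constant fifth difference = 240.
Extend backward: 2112 − 240 = 1872;  8190 − 1872 = 6318;  18362 − 6318 = 12044;  26206 − 12044 = 14162;  24644 − 14162 = 10482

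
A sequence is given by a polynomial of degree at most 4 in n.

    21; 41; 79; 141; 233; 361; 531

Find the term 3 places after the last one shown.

D1: 20, 38, 62, 92, 128, 170
D2: 18, 24, 30, 36, 42
D3: 6, 6, 6, 6
The third differences are constant (6).
42 + 6 = 48;  170 + 48 = 218;  531 + 218 = 749
48 + 6 = 54;  218 + 54 = 272;  749 + 272 = 1021
54 + 6 = 60;  272 + 60 = 332;  1021 + 332 = 1353

1353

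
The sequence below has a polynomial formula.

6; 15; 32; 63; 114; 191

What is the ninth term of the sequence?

638

Δ: 9  17  31  51  77
Δ²: 8  14  20  26
Δ³: 6  6  6
The third differences are constant (6).
26 + 6 = 32;  77 + 32 = 109;  191 + 109 = 300
32 + 6 = 38;  109 + 38 = 147;  300 + 147 = 447
38 + 6 = 44;  147 + 44 = 191;  447 + 191 = 638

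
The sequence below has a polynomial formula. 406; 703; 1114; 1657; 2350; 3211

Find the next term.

4258

Δ: 297  411  543  693  861
Δ²: 114  132  150  168
Δ³: 18  18  18
Third differences constant at 18.
168 + 18 = 186;  861 + 186 = 1047;  3211 + 1047 = 4258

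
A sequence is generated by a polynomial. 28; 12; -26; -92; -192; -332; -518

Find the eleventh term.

First differences: -16, -38, -66, -100, -140, -186
Second differences: -22, -28, -34, -40, -46
Third differences: -6, -6, -6, -6
Third differences constant at -6.
-46 − 6 = -52;  -186 − 52 = -238;  -518 − 238 = -756
-52 − 6 = -58;  -238 − 58 = -296;  -756 − 296 = -1052
-58 − 6 = -64;  -296 − 64 = -360;  -1052 − 360 = -1412
-64 − 6 = -70;  -360 − 70 = -430;  -1412 − 430 = -1842

-1842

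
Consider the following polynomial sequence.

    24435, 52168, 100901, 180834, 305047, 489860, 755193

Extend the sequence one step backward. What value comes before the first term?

10022

27733  48733  79933  124213  184813  265333
21000  31200  44280  60600  80520
10200  13080  16320  19920
2880  3240  3600
360  360
The fifth differences are constant at 360.
Work back: 2880 − 360 = 2520;  10200 − 2520 = 7680;  21000 − 7680 = 13320;  27733 − 13320 = 14413;  24435 − 14413 = 10022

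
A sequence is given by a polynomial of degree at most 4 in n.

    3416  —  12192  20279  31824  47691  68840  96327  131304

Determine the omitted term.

6795

Using the last 7 terms:
8087  11545  15867  21149  27487  34977
3458  4322  5282  6338  7490
864  960  1056  1152
96  96  96
Constant fourth difference = 96.
Extend backward: 864 − 96 = 768;  3458 − 768 = 2690;  8087 − 2690 = 5397;  12192 − 5397 = 6795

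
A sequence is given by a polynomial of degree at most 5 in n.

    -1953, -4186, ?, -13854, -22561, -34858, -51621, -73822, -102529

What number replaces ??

-7957

Using the last 6 terms:
D1: -8707, -12297, -16763, -22201, -28707
D2: -3590, -4466, -5438, -6506
D3: -876, -972, -1068
D4: -96, -96
Constant fourth difference = -96.
Extend backward: -876 + 96 = -780;  -3590 + 780 = -2810;  -8707 + 2810 = -5897;  -13854 + 5897 = -7957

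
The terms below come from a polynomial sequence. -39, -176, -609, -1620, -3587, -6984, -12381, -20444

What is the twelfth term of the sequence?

Δ: -137, -433, -1011, -1967, -3397, -5397, -8063
Δ²: -296, -578, -956, -1430, -2000, -2666
Δ³: -282, -378, -474, -570, -666
Δ⁴: -96, -96, -96, -96
Fourth differences constant at -96.
-666 − 96 = -762;  -2666 − 762 = -3428;  -8063 − 3428 = -11491;  -20444 − 11491 = -31935
-762 − 96 = -858;  -3428 − 858 = -4286;  -11491 − 4286 = -15777;  -31935 − 15777 = -47712
-858 − 96 = -954;  -4286 − 954 = -5240;  -15777 − 5240 = -21017;  -47712 − 21017 = -68729
-954 − 96 = -1050;  -5240 − 1050 = -6290;  -21017 − 6290 = -27307;  -68729 − 27307 = -96036

-96036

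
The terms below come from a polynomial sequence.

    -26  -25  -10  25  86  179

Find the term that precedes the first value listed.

-19

First differences: 1, 15, 35, 61, 93
Second differences: 14, 20, 26, 32
Third differences: 6, 6, 6
The third differences are constant at 6.
Work back: 14 − 6 = 8;  1 − 8 = -7;  -26 + 7 = -19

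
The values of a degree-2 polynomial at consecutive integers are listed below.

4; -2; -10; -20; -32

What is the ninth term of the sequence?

First differences: -6 , -8 , -10 , -12
Second differences: -2 , -2 , -2
Second differences constant at -2.
-12 − 2 = -14;  -32 − 14 = -46
-14 − 2 = -16;  -46 − 16 = -62
-16 − 2 = -18;  -62 − 18 = -80
-18 − 2 = -20;  -80 − 20 = -100

-100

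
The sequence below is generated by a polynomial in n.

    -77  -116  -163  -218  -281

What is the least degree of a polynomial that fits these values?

2

D1: -39, -47, -55, -63
D2: -8, -8, -8
The second differences are constant, so the polynomial has degree 2.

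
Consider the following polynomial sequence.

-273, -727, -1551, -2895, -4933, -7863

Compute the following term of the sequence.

-11907

D1: -454 , -824 , -1344 , -2038 , -2930
D2: -370 , -520 , -694 , -892
D3: -150 , -174 , -198
D4: -24 , -24
Fourth differences constant at -24.
-198 − 24 = -222;  -892 − 222 = -1114;  -2930 − 1114 = -4044;  -7863 − 4044 = -11907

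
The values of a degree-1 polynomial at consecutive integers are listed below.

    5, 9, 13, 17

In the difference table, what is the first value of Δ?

First differences: 4, 4, 4

4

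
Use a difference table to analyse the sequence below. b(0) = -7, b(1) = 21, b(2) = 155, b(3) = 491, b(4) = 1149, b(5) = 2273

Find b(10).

21603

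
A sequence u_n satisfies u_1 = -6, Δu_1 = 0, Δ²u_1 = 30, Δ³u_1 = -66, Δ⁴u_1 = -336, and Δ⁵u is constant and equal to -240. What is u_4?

18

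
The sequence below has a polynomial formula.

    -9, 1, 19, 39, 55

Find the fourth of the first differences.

Δ: 10, 18, 20, 16
Δ²: 8, 2, -4
Δ³: -6, -6

16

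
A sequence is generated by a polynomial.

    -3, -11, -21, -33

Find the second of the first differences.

-10

Δ: -8, -10, -12
Δ²: -2, -2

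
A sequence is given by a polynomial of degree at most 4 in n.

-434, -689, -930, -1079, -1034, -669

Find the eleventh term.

-255  -241  -149  45  365
14  92  194  320
78  102  126
24  24
Constant fourth difference = 24, so extend:
126 + 24 = 150;  320 + 150 = 470;  365 + 470 = 835;  -669 + 835 = 166
150 + 24 = 174;  470 + 174 = 644;  835 + 644 = 1479;  166 + 1479 = 1645
174 + 24 = 198;  644 + 198 = 842;  1479 + 842 = 2321;  1645 + 2321 = 3966
198 + 24 = 222;  842 + 222 = 1064;  2321 + 1064 = 3385;  3966 + 3385 = 7351
222 + 24 = 246;  1064 + 246 = 1310;  3385 + 1310 = 4695;  7351 + 4695 = 12046

12046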